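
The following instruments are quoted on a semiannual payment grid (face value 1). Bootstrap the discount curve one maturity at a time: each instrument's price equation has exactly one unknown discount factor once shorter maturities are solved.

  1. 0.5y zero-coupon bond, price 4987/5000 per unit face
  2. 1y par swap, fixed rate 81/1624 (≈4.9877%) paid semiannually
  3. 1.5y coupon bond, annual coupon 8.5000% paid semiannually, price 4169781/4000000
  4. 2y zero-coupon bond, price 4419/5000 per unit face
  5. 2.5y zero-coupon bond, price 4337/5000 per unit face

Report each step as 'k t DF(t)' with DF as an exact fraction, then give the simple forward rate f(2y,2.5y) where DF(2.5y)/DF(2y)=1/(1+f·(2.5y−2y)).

1 1/2 4987/5000
2 1 4757/5000
3 3/2 1841/2000
4 2 4419/5000
5 5/2 4337/5000
f(2y,2.5y) = ((4419/5000)/(4337/5000) − 1)/(1/2) = 164/4337 ≈ 3.7814%

step 1 [0.5y] zero: DF = P = 4987/5000 ≈ 0.997400
step 2 [1y] swap r/2=81/3248: DF=(1 − 81/3248·(0.997400))/(1+81/3248) = 4757/5000 ≈ 0.951400
step 3 [1.5y] bond c/2=17/400: DF=(4169781/4000000 − 17/400·(0.997400+0.951400))/(1+17/400) = 1841/2000 ≈ 0.920500
step 4 [2y] zero: DF = P = 4419/5000 ≈ 0.883800
step 5 [2.5y] zero: DF = P = 4337/5000 ≈ 0.867400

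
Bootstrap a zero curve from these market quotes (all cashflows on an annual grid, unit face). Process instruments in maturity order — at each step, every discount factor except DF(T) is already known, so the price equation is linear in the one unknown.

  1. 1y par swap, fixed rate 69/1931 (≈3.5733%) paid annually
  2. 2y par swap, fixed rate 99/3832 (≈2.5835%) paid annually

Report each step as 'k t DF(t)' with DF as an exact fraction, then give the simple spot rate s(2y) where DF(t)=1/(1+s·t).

1 1 1931/2000
2 2 1901/2000
s(2y) = (1/(1901/2000) − 1)/(2) = 99/3802 ≈ 2.6039%

step 1 [1y] swap r/1=69/1931: DF=(1 − 69/1931·(0))/(1+69/1931) = 1931/2000 ≈ 0.965500
step 2 [2y] swap r/1=99/3832: DF=(1 − 99/3832·(0.965500))/(1+99/3832) = 1901/2000 ≈ 0.950500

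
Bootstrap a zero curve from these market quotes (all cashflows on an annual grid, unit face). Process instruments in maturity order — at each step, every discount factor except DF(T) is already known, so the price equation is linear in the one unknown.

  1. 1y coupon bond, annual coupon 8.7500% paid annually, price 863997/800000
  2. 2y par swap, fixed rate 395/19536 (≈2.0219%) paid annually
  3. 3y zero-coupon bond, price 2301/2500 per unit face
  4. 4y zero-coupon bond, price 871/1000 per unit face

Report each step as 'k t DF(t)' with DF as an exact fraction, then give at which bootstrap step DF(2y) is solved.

step 1 [1y] bond c/1=7/80: DF=(863997/800000 − 7/80·(0))/(1+7/80) = 9931/10000 ≈ 0.993100
step 2 [2y] swap r/1=395/19536: DF=(1 − 395/19536·(0.993100))/(1+395/19536) = 1921/2000 ≈ 0.960500
step 3 [3y] zero: DF = P = 2301/2500 ≈ 0.920400
step 4 [4y] zero: DF = P = 871/1000 ≈ 0.871000

1 1 9931/10000
2 2 1921/2000
3 3 2301/2500
4 4 871/1000
DF(2y) is solved at step 2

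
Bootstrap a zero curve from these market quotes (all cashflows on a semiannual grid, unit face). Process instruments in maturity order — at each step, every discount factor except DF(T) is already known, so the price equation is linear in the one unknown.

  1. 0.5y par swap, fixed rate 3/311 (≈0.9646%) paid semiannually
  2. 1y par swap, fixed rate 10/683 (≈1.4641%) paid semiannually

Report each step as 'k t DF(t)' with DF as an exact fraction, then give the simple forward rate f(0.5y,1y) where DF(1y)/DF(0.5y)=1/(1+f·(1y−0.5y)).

step 1 [0.5y] swap r/2=3/622: DF=(1 − 3/622·(0))/(1+3/622) = 622/625 ≈ 0.995200
step 2 [1y] swap r/2=5/683: DF=(1 − 5/683·(0.995200))/(1+5/683) = 1971/2000 ≈ 0.985500

1 1/2 622/625
2 1 1971/2000
f(0.5y,1y) = ((622/625)/(1971/2000) − 1)/(1/2) = 194/9855 ≈ 1.9685%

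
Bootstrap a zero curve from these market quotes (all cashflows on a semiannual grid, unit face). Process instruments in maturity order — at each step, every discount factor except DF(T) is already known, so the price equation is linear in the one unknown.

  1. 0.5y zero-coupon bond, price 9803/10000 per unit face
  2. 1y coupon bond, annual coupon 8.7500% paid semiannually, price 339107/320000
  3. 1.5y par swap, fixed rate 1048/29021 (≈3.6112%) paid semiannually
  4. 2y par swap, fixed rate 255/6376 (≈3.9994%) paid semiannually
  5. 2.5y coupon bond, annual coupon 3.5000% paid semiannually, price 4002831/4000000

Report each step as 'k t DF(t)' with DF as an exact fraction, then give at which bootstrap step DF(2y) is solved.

1 1/2 9803/10000
2 1 4871/5000
3 3/2 2369/2500
4 2 1847/2000
5 5/2 9177/10000
DF(2y) is solved at step 4

step 1 [0.5y] zero: DF = P = 9803/10000 ≈ 0.980300
step 2 [1y] bond c/2=7/160: DF=(339107/320000 − 7/160·(0.980300))/(1+7/160) = 4871/5000 ≈ 0.974200
step 3 [1.5y] swap r/2=524/29021: DF=(1 − 524/29021·(0.980300+0.974200))/(1+524/29021) = 2369/2500 ≈ 0.947600
step 4 [2y] swap r/2=255/12752: DF=(1 − 255/12752·(0.980300+0.974200+0.947600))/(1+255/12752) = 1847/2000 ≈ 0.923500
step 5 [2.5y] bond c/2=7/400: DF=(4002831/4000000 − 7/400·(0.980300+0.974200+0.947600+0.923500))/(1+7/400) = 9177/10000 ≈ 0.917700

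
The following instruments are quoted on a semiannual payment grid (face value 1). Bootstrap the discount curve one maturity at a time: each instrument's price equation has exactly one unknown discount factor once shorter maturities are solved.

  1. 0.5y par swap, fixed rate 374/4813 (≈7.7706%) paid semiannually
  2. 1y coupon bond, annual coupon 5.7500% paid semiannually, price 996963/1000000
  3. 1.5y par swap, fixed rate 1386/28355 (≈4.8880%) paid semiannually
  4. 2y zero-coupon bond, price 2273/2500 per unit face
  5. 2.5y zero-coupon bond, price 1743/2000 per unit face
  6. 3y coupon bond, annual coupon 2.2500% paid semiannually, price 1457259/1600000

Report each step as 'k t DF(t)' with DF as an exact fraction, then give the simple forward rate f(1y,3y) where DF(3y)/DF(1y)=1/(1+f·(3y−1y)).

step 1 [0.5y] swap r/2=187/4813: DF=(1 − 187/4813·(0))/(1+187/4813) = 4813/5000 ≈ 0.962600
step 2 [1y] bond c/2=23/800: DF=(996963/1000000 − 23/800·(0.962600))/(1+23/800) = 4711/5000 ≈ 0.942200
step 3 [1.5y] swap r/2=693/28355: DF=(1 − 693/28355·(0.962600+0.942200))/(1+693/28355) = 9307/10000 ≈ 0.930700
step 4 [2y] zero: DF = P = 2273/2500 ≈ 0.909200
step 5 [2.5y] zero: DF = P = 1743/2000 ≈ 0.871500
step 6 [3y] bond c/2=9/800: DF=(1457259/1600000 − 9/800·(0.962600+0.942200+0.930700+0.909200+0.871500))/(1+9/800) = 8493/10000 ≈ 0.849300

1 1/2 4813/5000
2 1 4711/5000
3 3/2 9307/10000
4 2 2273/2500
5 5/2 1743/2000
6 3 8493/10000
f(1y,3y) = ((4711/5000)/(8493/10000) − 1)/(2) = 929/16986 ≈ 5.4692%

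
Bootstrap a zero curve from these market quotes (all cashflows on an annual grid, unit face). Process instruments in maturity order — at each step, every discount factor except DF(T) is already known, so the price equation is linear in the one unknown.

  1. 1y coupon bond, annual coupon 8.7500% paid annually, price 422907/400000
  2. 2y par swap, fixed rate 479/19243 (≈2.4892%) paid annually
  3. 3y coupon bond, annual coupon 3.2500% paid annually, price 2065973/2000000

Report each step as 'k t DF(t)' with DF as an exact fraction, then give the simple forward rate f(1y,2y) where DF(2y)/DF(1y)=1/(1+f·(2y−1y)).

step 1 [1y] bond c/1=7/80: DF=(422907/400000 − 7/80·(0))/(1+7/80) = 4861/5000 ≈ 0.972200
step 2 [2y] swap r/1=479/19243: DF=(1 − 479/19243·(0.972200))/(1+479/19243) = 9521/10000 ≈ 0.952100
step 3 [3y] bond c/1=13/400: DF=(2065973/2000000 − 13/400·(0.972200+0.952100))/(1+13/400) = 9399/10000 ≈ 0.939900

1 1 4861/5000
2 2 9521/10000
3 3 9399/10000
f(1y,2y) = ((4861/5000)/(9521/10000) − 1)/(1) = 201/9521 ≈ 2.1111%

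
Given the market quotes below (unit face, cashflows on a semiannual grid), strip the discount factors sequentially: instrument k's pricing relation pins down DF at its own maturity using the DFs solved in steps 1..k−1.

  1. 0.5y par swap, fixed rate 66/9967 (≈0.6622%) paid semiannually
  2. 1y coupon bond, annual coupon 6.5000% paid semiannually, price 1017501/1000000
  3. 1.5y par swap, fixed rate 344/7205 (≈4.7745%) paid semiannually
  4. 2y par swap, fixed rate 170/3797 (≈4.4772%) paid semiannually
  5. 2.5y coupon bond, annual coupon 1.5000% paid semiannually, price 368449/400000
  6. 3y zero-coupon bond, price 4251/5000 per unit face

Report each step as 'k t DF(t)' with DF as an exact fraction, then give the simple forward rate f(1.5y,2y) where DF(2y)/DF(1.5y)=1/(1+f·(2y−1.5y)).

1 1/2 9967/10000
2 1 9541/10000
3 3/2 582/625
4 2 183/200
5 5/2 443/500
6 3 4251/5000
f(1.5y,2y) = ((582/625)/(183/200) − 1)/(1/2) = 54/1525 ≈ 3.5410%

step 1 [0.5y] swap r/2=33/9967: DF=(1 − 33/9967·(0))/(1+33/9967) = 9967/10000 ≈ 0.996700
step 2 [1y] bond c/2=13/400: DF=(1017501/1000000 − 13/400·(0.996700))/(1+13/400) = 9541/10000 ≈ 0.954100
step 3 [1.5y] swap r/2=172/7205: DF=(1 − 172/7205·(0.996700+0.954100))/(1+172/7205) = 582/625 ≈ 0.931200
step 4 [2y] swap r/2=85/3797: DF=(1 − 85/3797·(0.996700+0.954100+0.931200))/(1+85/3797) = 183/200 ≈ 0.915000
step 5 [2.5y] bond c/2=3/400: DF=(368449/400000 − 3/400·(0.996700+0.954100+0.931200+0.915000))/(1+3/400) = 443/500 ≈ 0.886000
step 6 [3y] zero: DF = P = 4251/5000 ≈ 0.850200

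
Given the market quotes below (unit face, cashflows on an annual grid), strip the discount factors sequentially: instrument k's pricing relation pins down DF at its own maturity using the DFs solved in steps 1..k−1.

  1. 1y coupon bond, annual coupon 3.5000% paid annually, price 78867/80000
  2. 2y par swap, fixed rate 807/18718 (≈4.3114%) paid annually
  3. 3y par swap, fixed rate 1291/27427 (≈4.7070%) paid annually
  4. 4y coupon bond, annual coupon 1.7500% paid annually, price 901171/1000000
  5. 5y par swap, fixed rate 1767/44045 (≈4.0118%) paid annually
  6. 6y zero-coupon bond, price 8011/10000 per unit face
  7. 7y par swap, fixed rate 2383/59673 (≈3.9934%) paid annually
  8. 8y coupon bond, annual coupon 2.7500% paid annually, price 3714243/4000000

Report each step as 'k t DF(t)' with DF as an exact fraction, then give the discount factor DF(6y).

1 1 381/400
2 2 9193/10000
3 3 8709/10000
4 4 1677/2000
5 5 8233/10000
6 6 8011/10000
7 7 7617/10000
8 8 93/125
DF(6y) = 8011/10000 ≈ 0.801100

step 1 [1y] bond c/1=7/200: DF=(78867/80000 − 7/200·(0))/(1+7/200) = 381/400 ≈ 0.952500
step 2 [2y] swap r/1=807/18718: DF=(1 − 807/18718·(0.952500))/(1+807/18718) = 9193/10000 ≈ 0.919300
step 3 [3y] swap r/1=1291/27427: DF=(1 − 1291/27427·(0.952500+0.919300))/(1+1291/27427) = 8709/10000 ≈ 0.870900
step 4 [4y] bond c/1=7/400: DF=(901171/1000000 − 7/400·(0.952500+0.919300+0.870900))/(1+7/400) = 1677/2000 ≈ 0.838500
step 5 [5y] swap r/1=1767/44045: DF=(1 − 1767/44045·(0.952500+0.919300+0.870900+0.838500))/(1+1767/44045) = 8233/10000 ≈ 0.823300
step 6 [6y] zero: DF = P = 8011/10000 ≈ 0.801100
step 7 [7y] swap r/1=2383/59673: DF=(1 − 2383/59673·(0.952500+0.919300+0.870900+0.838500+0.823300+0.801100))/(1+2383/59673) = 7617/10000 ≈ 0.761700
step 8 [8y] bond c/1=11/400: DF=(3714243/4000000 − 11/400·(0.952500+0.919300+0.870900+0.838500+0.823300+0.801100+0.761700))/(1+11/400) = 93/125 ≈ 0.744000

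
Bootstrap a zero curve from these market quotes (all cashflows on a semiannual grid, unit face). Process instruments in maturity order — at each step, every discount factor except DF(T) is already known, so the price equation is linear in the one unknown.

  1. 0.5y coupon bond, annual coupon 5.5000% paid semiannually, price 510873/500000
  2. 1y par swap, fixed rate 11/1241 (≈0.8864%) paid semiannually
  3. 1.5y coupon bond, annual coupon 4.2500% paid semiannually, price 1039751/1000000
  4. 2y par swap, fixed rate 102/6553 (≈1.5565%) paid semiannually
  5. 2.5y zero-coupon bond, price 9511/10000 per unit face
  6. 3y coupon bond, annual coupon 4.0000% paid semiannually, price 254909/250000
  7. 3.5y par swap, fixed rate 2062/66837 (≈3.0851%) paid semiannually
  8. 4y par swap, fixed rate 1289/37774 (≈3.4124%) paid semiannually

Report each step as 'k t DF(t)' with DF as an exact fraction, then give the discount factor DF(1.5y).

1 1/2 1243/1250
2 1 1239/1250
3 3/2 1221/1250
4 2 4847/5000
5 5/2 9511/10000
6 3 9039/10000
7 7/2 8969/10000
8 4 8711/10000
DF(1.5y) = 1221/1250 ≈ 0.976800

step 1 [0.5y] bond c/2=11/400: DF=(510873/500000 − 11/400·(0))/(1+11/400) = 1243/1250 ≈ 0.994400
step 2 [1y] swap r/2=11/2482: DF=(1 − 11/2482·(0.994400))/(1+11/2482) = 1239/1250 ≈ 0.991200
step 3 [1.5y] bond c/2=17/800: DF=(1039751/1000000 − 17/800·(0.994400+0.991200))/(1+17/800) = 1221/1250 ≈ 0.976800
step 4 [2y] swap r/2=51/6553: DF=(1 − 51/6553·(0.994400+0.991200+0.976800))/(1+51/6553) = 4847/5000 ≈ 0.969400
step 5 [2.5y] zero: DF = P = 9511/10000 ≈ 0.951100
step 6 [3y] bond c/2=1/50: DF=(254909/250000 − 1/50·(0.994400+0.991200+0.976800+0.969400+0.951100))/(1+1/50) = 9039/10000 ≈ 0.903900
step 7 [3.5y] swap r/2=1031/66837: DF=(1 − 1031/66837·(0.994400+0.991200+0.976800+0.969400+0.951100+0.903900))/(1+1031/66837) = 8969/10000 ≈ 0.896900
step 8 [4y] swap r/2=1289/75548: DF=(1 − 1289/75548·(0.994400+0.991200+0.976800+0.969400+0.951100+0.903900+0.896900))/(1+1289/75548) = 8711/10000 ≈ 0.871100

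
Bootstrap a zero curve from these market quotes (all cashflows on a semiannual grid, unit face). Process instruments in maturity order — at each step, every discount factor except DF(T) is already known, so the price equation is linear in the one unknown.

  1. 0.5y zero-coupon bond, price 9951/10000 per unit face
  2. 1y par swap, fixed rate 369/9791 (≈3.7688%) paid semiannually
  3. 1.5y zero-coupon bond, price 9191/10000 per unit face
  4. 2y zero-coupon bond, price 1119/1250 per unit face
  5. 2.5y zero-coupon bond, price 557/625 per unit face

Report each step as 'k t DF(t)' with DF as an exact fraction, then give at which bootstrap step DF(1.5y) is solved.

1 1/2 9951/10000
2 1 9631/10000
3 3/2 9191/10000
4 2 1119/1250
5 5/2 557/625
DF(1.5y) is solved at step 3

step 1 [0.5y] zero: DF = P = 9951/10000 ≈ 0.995100
step 2 [1y] swap r/2=369/19582: DF=(1 − 369/19582·(0.995100))/(1+369/19582) = 9631/10000 ≈ 0.963100
step 3 [1.5y] zero: DF = P = 9191/10000 ≈ 0.919100
step 4 [2y] zero: DF = P = 1119/1250 ≈ 0.895200
step 5 [2.5y] zero: DF = P = 557/625 ≈ 0.891200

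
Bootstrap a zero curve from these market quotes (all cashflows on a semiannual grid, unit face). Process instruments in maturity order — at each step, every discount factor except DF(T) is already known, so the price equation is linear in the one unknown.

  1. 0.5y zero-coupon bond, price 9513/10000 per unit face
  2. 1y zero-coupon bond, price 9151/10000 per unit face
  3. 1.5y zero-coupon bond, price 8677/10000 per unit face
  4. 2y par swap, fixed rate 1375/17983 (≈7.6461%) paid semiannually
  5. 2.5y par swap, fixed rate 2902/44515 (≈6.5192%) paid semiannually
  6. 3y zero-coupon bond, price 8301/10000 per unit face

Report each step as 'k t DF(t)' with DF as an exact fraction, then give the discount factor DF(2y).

step 1 [0.5y] zero: DF = P = 9513/10000 ≈ 0.951300
step 2 [1y] zero: DF = P = 9151/10000 ≈ 0.915100
step 3 [1.5y] zero: DF = P = 8677/10000 ≈ 0.867700
step 4 [2y] swap r/2=1375/35966: DF=(1 − 1375/35966·(0.951300+0.915100+0.867700))/(1+1375/35966) = 69/80 ≈ 0.862500
step 5 [2.5y] swap r/2=1451/44515: DF=(1 − 1451/44515·(0.951300+0.915100+0.867700+0.862500))/(1+1451/44515) = 8549/10000 ≈ 0.854900
step 6 [3y] zero: DF = P = 8301/10000 ≈ 0.830100

1 1/2 9513/10000
2 1 9151/10000
3 3/2 8677/10000
4 2 69/80
5 5/2 8549/10000
6 3 8301/10000
DF(2y) = 69/80 ≈ 0.862500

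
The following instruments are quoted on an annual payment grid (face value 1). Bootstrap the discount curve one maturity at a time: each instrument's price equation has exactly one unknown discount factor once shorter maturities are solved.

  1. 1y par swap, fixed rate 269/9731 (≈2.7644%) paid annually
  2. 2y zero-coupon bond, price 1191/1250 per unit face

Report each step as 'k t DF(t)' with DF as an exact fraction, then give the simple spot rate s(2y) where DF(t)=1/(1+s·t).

1 1 9731/10000
2 2 1191/1250
s(2y) = (1/(1191/1250) − 1)/(2) = 59/2382 ≈ 2.4769%

step 1 [1y] swap r/1=269/9731: DF=(1 − 269/9731·(0))/(1+269/9731) = 9731/10000 ≈ 0.973100
step 2 [2y] zero: DF = P = 1191/1250 ≈ 0.952800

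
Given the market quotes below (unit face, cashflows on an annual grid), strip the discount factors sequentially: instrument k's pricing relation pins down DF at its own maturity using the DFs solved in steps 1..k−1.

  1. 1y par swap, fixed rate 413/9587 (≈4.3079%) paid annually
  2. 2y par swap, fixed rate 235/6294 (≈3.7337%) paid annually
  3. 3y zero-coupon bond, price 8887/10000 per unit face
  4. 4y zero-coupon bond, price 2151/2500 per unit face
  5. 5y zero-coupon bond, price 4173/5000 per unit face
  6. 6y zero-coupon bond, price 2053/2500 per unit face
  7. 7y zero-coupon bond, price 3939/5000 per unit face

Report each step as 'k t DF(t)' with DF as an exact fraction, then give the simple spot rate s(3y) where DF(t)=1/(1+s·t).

step 1 [1y] swap r/1=413/9587: DF=(1 − 413/9587·(0))/(1+413/9587) = 9587/10000 ≈ 0.958700
step 2 [2y] swap r/1=235/6294: DF=(1 − 235/6294·(0.958700))/(1+235/6294) = 1859/2000 ≈ 0.929500
step 3 [3y] zero: DF = P = 8887/10000 ≈ 0.888700
step 4 [4y] zero: DF = P = 2151/2500 ≈ 0.860400
step 5 [5y] zero: DF = P = 4173/5000 ≈ 0.834600
step 6 [6y] zero: DF = P = 2053/2500 ≈ 0.821200
step 7 [7y] zero: DF = P = 3939/5000 ≈ 0.787800

1 1 9587/10000
2 2 1859/2000
3 3 8887/10000
4 4 2151/2500
5 5 4173/5000
6 6 2053/2500
7 7 3939/5000
s(3y) = (1/(8887/10000) − 1)/(3) = 371/8887 ≈ 4.1746%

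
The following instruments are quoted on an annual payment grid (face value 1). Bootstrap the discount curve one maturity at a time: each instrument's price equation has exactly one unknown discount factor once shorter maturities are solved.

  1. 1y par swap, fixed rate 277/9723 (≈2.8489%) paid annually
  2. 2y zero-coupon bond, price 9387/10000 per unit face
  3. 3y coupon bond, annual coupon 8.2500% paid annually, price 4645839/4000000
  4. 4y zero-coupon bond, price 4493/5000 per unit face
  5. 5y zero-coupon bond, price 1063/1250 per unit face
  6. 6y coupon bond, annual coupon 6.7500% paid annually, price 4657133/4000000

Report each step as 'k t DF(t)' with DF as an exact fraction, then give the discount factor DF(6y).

1 1 9723/10000
2 2 9387/10000
3 3 9273/10000
4 4 4493/5000
5 5 1063/1250
6 6 4003/5000
DF(6y) = 4003/5000 ≈ 0.800600

step 1 [1y] swap r/1=277/9723: DF=(1 − 277/9723·(0))/(1+277/9723) = 9723/10000 ≈ 0.972300
step 2 [2y] zero: DF = P = 9387/10000 ≈ 0.938700
step 3 [3y] bond c/1=33/400: DF=(4645839/4000000 − 33/400·(0.972300+0.938700))/(1+33/400) = 9273/10000 ≈ 0.927300
step 4 [4y] zero: DF = P = 4493/5000 ≈ 0.898600
step 5 [5y] zero: DF = P = 1063/1250 ≈ 0.850400
step 6 [6y] bond c/1=27/400: DF=(4657133/4000000 − 27/400·(0.972300+0.938700+0.927300+0.898600+0.850400))/(1+27/400) = 4003/5000 ≈ 0.800600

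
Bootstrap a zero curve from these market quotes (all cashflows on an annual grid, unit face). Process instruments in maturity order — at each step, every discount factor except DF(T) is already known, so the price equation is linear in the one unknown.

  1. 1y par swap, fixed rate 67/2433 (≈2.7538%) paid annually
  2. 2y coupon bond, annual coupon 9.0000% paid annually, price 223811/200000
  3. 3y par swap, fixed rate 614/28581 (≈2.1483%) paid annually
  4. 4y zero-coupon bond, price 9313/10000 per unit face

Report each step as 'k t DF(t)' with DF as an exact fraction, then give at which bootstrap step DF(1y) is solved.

step 1 [1y] swap r/1=67/2433: DF=(1 − 67/2433·(0))/(1+67/2433) = 2433/2500 ≈ 0.973200
step 2 [2y] bond c/1=9/100: DF=(223811/200000 − 9/100·(0.973200))/(1+9/100) = 9463/10000 ≈ 0.946300
step 3 [3y] swap r/1=614/28581: DF=(1 − 614/28581·(0.973200+0.946300))/(1+614/28581) = 4693/5000 ≈ 0.938600
step 4 [4y] zero: DF = P = 9313/10000 ≈ 0.931300

1 1 2433/2500
2 2 9463/10000
3 3 4693/5000
4 4 9313/10000
DF(1y) is solved at step 1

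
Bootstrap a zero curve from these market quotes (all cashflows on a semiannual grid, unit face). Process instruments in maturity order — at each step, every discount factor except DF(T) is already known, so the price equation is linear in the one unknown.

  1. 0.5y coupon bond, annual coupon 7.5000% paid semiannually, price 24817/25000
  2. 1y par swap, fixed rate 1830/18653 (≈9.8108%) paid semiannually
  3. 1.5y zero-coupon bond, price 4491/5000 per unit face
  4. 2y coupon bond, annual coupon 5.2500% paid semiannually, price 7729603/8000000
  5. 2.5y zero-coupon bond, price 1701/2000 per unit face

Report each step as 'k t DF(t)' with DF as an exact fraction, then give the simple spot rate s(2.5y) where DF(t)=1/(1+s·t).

1 1/2 598/625
2 1 1817/2000
3 3/2 4491/5000
4 2 2177/2500
5 5/2 1701/2000
s(2.5y) = (1/(1701/2000) − 1)/(5/2) = 598/8505 ≈ 7.0312%

step 1 [0.5y] bond c/2=3/80: DF=(24817/25000 − 3/80·(0))/(1+3/80) = 598/625 ≈ 0.956800
step 2 [1y] swap r/2=915/18653: DF=(1 − 915/18653·(0.956800))/(1+915/18653) = 1817/2000 ≈ 0.908500
step 3 [1.5y] zero: DF = P = 4491/5000 ≈ 0.898200
step 4 [2y] bond c/2=21/800: DF=(7729603/8000000 − 21/800·(0.956800+0.908500+0.898200))/(1+21/800) = 2177/2500 ≈ 0.870800
step 5 [2.5y] zero: DF = P = 1701/2000 ≈ 0.850500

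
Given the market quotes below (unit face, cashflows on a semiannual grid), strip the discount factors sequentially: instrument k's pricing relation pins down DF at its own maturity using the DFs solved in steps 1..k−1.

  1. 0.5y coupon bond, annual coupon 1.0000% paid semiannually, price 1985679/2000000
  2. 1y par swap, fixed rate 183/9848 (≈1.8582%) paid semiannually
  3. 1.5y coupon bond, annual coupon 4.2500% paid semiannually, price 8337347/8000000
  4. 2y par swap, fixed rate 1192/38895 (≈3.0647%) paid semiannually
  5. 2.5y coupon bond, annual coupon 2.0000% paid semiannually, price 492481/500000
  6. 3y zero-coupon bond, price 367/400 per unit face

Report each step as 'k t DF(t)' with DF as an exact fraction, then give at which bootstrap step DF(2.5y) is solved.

1 1/2 9879/10000
2 1 9817/10000
3 3/2 1959/2000
4 2 2351/2500
5 5/2 9367/10000
6 3 367/400
DF(2.5y) is solved at step 5

step 1 [0.5y] bond c/2=1/200: DF=(1985679/2000000 − 1/200·(0))/(1+1/200) = 9879/10000 ≈ 0.987900
step 2 [1y] swap r/2=183/19696: DF=(1 − 183/19696·(0.987900))/(1+183/19696) = 9817/10000 ≈ 0.981700
step 3 [1.5y] bond c/2=17/800: DF=(8337347/8000000 − 17/800·(0.987900+0.981700))/(1+17/800) = 1959/2000 ≈ 0.979500
step 4 [2y] swap r/2=596/38895: DF=(1 − 596/38895·(0.987900+0.981700+0.979500))/(1+596/38895) = 2351/2500 ≈ 0.940400
step 5 [2.5y] bond c/2=1/100: DF=(492481/500000 − 1/100·(0.987900+0.981700+0.979500+0.940400))/(1+1/100) = 9367/10000 ≈ 0.936700
step 6 [3y] zero: DF = P = 367/400 ≈ 0.917500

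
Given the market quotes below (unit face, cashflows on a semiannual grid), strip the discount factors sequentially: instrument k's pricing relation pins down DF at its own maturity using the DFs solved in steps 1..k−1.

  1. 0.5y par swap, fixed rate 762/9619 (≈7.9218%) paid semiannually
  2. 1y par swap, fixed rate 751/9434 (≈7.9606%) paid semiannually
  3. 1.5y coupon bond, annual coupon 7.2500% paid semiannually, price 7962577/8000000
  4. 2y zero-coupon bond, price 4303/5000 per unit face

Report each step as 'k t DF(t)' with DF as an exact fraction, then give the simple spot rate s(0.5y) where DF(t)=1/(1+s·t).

step 1 [0.5y] swap r/2=381/9619: DF=(1 − 381/9619·(0))/(1+381/9619) = 9619/10000 ≈ 0.961900
step 2 [1y] swap r/2=751/18868: DF=(1 − 751/18868·(0.961900))/(1+751/18868) = 9249/10000 ≈ 0.924900
step 3 [1.5y] bond c/2=29/800: DF=(7962577/8000000 − 29/800·(0.961900+0.924900))/(1+29/800) = 1789/2000 ≈ 0.894500
step 4 [2y] zero: DF = P = 4303/5000 ≈ 0.860600

1 1/2 9619/10000
2 1 9249/10000
3 3/2 1789/2000
4 2 4303/5000
s(0.5y) = (1/(9619/10000) − 1)/(1/2) = 762/9619 ≈ 7.9218%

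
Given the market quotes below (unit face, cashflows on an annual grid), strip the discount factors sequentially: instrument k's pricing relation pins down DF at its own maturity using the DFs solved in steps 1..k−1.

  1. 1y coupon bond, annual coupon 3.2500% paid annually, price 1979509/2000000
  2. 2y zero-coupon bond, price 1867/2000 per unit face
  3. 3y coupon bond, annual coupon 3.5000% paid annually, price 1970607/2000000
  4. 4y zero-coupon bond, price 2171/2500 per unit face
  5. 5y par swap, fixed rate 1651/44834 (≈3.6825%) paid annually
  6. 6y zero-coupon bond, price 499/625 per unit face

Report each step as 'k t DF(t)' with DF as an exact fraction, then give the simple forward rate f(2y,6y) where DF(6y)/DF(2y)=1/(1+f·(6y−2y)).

step 1 [1y] bond c/1=13/400: DF=(1979509/2000000 − 13/400·(0))/(1+13/400) = 4793/5000 ≈ 0.958600
step 2 [2y] zero: DF = P = 1867/2000 ≈ 0.933500
step 3 [3y] bond c/1=7/200: DF=(1970607/2000000 − 7/200·(0.958600+0.933500))/(1+7/200) = 111/125 ≈ 0.888000
step 4 [4y] zero: DF = P = 2171/2500 ≈ 0.868400
step 5 [5y] swap r/1=1651/44834: DF=(1 − 1651/44834·(0.958600+0.933500+0.888000+0.868400))/(1+1651/44834) = 8349/10000 ≈ 0.834900
step 6 [6y] zero: DF = P = 499/625 ≈ 0.798400

1 1 4793/5000
2 2 1867/2000
3 3 111/125
4 4 2171/2500
5 5 8349/10000
6 6 499/625
f(2y,6y) = ((1867/2000)/(499/625) − 1)/(4) = 1351/31936 ≈ 4.2303%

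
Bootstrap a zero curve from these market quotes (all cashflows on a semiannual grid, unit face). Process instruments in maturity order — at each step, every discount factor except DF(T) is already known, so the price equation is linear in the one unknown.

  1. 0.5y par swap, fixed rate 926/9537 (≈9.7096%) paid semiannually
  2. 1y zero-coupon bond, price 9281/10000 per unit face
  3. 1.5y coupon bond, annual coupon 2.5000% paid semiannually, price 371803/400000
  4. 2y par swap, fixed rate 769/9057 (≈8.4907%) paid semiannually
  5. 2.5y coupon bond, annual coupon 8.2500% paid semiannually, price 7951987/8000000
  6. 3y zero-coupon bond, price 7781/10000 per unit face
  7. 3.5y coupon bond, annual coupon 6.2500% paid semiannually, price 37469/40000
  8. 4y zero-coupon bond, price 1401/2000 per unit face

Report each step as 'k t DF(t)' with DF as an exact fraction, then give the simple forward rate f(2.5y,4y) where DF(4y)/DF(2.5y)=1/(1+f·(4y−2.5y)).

step 1 [0.5y] swap r/2=463/9537: DF=(1 − 463/9537·(0))/(1+463/9537) = 9537/10000 ≈ 0.953700
step 2 [1y] zero: DF = P = 9281/10000 ≈ 0.928100
step 3 [1.5y] bond c/2=1/80: DF=(371803/400000 − 1/80·(0.953700+0.928100))/(1+1/80) = 2237/2500 ≈ 0.894800
step 4 [2y] swap r/2=769/18114: DF=(1 − 769/18114·(0.953700+0.928100+0.894800))/(1+769/18114) = 4231/5000 ≈ 0.846200
step 5 [2.5y] bond c/2=33/800: DF=(7951987/8000000 − 33/800·(0.953700+0.928100+0.894800+0.846200))/(1+33/800) = 8111/10000 ≈ 0.811100
step 6 [3y] zero: DF = P = 7781/10000 ≈ 0.778100
step 7 [3.5y] bond c/2=1/32: DF=(37469/40000 − 1/32·(0.953700+0.928100+0.894800+0.846200+0.811100+0.778100))/(1+1/32) = 469/625 ≈ 0.750400
step 8 [4y] zero: DF = P = 1401/2000 ≈ 0.700500

1 1/2 9537/10000
2 1 9281/10000
3 3/2 2237/2500
4 2 4231/5000
5 5/2 8111/10000
6 3 7781/10000
7 7/2 469/625
8 4 1401/2000
f(2.5y,4y) = ((8111/10000)/(1401/2000) − 1)/(3/2) = 2212/21015 ≈ 10.5258%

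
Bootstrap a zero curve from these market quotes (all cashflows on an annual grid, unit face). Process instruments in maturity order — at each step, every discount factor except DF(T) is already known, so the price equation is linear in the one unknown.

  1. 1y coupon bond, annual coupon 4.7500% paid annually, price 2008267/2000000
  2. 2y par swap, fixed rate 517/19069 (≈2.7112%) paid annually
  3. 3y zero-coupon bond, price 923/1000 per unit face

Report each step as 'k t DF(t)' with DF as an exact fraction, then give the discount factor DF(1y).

step 1 [1y] bond c/1=19/400: DF=(2008267/2000000 − 19/400·(0))/(1+19/400) = 4793/5000 ≈ 0.958600
step 2 [2y] swap r/1=517/19069: DF=(1 − 517/19069·(0.958600))/(1+517/19069) = 9483/10000 ≈ 0.948300
step 3 [3y] zero: DF = P = 923/1000 ≈ 0.923000

1 1 4793/5000
2 2 9483/10000
3 3 923/1000
DF(1y) = 4793/5000 ≈ 0.958600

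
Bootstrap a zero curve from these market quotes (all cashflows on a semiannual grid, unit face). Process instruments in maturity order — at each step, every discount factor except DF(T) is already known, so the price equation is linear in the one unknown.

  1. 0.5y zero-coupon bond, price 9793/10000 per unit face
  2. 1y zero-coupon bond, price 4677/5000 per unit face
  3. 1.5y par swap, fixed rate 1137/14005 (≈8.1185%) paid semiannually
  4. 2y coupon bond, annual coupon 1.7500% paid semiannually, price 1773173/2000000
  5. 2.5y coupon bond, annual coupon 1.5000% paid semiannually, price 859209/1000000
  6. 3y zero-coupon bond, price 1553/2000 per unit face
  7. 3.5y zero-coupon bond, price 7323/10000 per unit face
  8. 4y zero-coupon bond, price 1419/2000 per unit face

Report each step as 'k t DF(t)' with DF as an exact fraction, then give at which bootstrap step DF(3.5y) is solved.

1 1/2 9793/10000
2 1 4677/5000
3 3/2 8863/10000
4 2 4273/5000
5 5/2 516/625
6 3 1553/2000
7 7/2 7323/10000
8 4 1419/2000
DF(3.5y) is solved at step 7

step 1 [0.5y] zero: DF = P = 9793/10000 ≈ 0.979300
step 2 [1y] zero: DF = P = 4677/5000 ≈ 0.935400
step 3 [1.5y] swap r/2=1137/28010: DF=(1 − 1137/28010·(0.979300+0.935400))/(1+1137/28010) = 8863/10000 ≈ 0.886300
step 4 [2y] bond c/2=7/800: DF=(1773173/2000000 − 7/800·(0.979300+0.935400+0.886300))/(1+7/800) = 4273/5000 ≈ 0.854600
step 5 [2.5y] bond c/2=3/400: DF=(859209/1000000 − 3/400·(0.979300+0.935400+0.886300+0.854600))/(1+3/400) = 516/625 ≈ 0.825600
step 6 [3y] zero: DF = P = 1553/2000 ≈ 0.776500
step 7 [3.5y] zero: DF = P = 7323/10000 ≈ 0.732300
step 8 [4y] zero: DF = P = 1419/2000 ≈ 0.709500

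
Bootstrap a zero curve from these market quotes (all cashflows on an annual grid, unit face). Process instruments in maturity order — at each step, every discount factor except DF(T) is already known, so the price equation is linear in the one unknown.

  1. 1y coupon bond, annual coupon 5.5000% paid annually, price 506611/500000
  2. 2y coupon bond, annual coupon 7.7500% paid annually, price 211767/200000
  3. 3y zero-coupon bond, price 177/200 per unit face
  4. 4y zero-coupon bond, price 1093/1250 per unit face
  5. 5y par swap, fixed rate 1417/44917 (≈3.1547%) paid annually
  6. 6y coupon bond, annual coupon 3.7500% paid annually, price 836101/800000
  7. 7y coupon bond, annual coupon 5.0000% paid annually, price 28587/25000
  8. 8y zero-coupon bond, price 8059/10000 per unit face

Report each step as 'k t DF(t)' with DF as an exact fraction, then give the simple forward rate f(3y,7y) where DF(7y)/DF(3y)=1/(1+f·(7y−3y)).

step 1 [1y] bond c/1=11/200: DF=(506611/500000 − 11/200·(0))/(1+11/200) = 2401/2500 ≈ 0.960400
step 2 [2y] bond c/1=31/400: DF=(211767/200000 − 31/400·(0.960400))/(1+31/400) = 571/625 ≈ 0.913600
step 3 [3y] zero: DF = P = 177/200 ≈ 0.885000
step 4 [4y] zero: DF = P = 1093/1250 ≈ 0.874400
step 5 [5y] swap r/1=1417/44917: DF=(1 − 1417/44917·(0.960400+0.913600+0.885000+0.874400))/(1+1417/44917) = 8583/10000 ≈ 0.858300
step 6 [6y] bond c/1=3/80: DF=(836101/800000 − 3/80·(0.960400+0.913600+0.885000+0.874400+0.858300))/(1+3/80) = 169/200 ≈ 0.845000
step 7 [7y] bond c/1=1/20: DF=(28587/25000 − 1/20·(0.960400+0.913600+0.885000+0.874400+0.858300+0.845000))/(1+1/20) = 8349/10000 ≈ 0.834900
step 8 [8y] zero: DF = P = 8059/10000 ≈ 0.805900

1 1 2401/2500
2 2 571/625
3 3 177/200
4 4 1093/1250
5 5 8583/10000
6 6 169/200
7 7 8349/10000
8 8 8059/10000
f(3y,7y) = ((177/200)/(8349/10000) − 1)/(4) = 167/11132 ≈ 1.5002%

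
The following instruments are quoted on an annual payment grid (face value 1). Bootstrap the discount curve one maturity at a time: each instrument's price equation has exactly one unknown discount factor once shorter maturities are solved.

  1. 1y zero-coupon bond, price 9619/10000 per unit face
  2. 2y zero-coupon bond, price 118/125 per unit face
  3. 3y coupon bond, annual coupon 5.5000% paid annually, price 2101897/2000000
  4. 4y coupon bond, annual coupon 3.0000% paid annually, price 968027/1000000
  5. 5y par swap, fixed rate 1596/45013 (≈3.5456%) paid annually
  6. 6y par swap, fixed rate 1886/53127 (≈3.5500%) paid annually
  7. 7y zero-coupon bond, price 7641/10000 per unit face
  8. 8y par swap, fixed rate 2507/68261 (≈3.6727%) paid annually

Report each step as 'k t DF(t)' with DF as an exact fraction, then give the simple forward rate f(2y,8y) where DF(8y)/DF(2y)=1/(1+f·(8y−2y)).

1 1 9619/10000
2 2 118/125
3 3 1121/1250
4 4 4291/5000
5 5 2101/2500
6 6 4057/5000
7 7 7641/10000
8 8 7493/10000
f(2y,8y) = ((118/125)/(7493/10000) − 1)/(6) = 11/254 ≈ 4.3307%

step 1 [1y] zero: DF = P = 9619/10000 ≈ 0.961900
step 2 [2y] zero: DF = P = 118/125 ≈ 0.944000
step 3 [3y] bond c/1=11/200: DF=(2101897/2000000 − 11/200·(0.961900+0.944000))/(1+11/200) = 1121/1250 ≈ 0.896800
step 4 [4y] bond c/1=3/100: DF=(968027/1000000 − 3/100·(0.961900+0.944000+0.896800))/(1+3/100) = 4291/5000 ≈ 0.858200
step 5 [5y] swap r/1=1596/45013: DF=(1 − 1596/45013·(0.961900+0.944000+0.896800+0.858200))/(1+1596/45013) = 2101/2500 ≈ 0.840400
step 6 [6y] swap r/1=1886/53127: DF=(1 − 1886/53127·(0.961900+0.944000+0.896800+0.858200+0.840400))/(1+1886/53127) = 4057/5000 ≈ 0.811400
step 7 [7y] zero: DF = P = 7641/10000 ≈ 0.764100
step 8 [8y] swap r/1=2507/68261: DF=(1 − 2507/68261·(0.961900+0.944000+0.896800+0.858200+0.840400+0.811400+0.764100))/(1+2507/68261) = 7493/10000 ≈ 0.749300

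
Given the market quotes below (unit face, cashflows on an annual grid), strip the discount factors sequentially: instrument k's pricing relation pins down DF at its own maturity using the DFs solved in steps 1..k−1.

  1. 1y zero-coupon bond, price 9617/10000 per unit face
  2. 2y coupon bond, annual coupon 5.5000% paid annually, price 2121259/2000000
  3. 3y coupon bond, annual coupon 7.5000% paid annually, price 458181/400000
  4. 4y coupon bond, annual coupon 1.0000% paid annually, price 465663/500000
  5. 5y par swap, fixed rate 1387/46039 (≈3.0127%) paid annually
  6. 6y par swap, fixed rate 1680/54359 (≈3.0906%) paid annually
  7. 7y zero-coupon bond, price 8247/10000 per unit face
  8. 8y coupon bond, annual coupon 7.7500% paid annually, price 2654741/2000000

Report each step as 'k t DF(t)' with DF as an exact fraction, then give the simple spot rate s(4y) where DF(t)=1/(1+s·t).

1 1 9617/10000
2 2 597/625
3 3 4659/5000
4 4 8939/10000
5 5 8613/10000
6 6 104/125
7 7 8247/10000
8 8 977/1250
s(4y) = (1/(8939/10000) − 1)/(4) = 1061/35756 ≈ 2.9673%

step 1 [1y] zero: DF = P = 9617/10000 ≈ 0.961700
step 2 [2y] bond c/1=11/200: DF=(2121259/2000000 − 11/200·(0.961700))/(1+11/200) = 597/625 ≈ 0.955200
step 3 [3y] bond c/1=3/40: DF=(458181/400000 − 3/40·(0.961700+0.955200))/(1+3/40) = 4659/5000 ≈ 0.931800
step 4 [4y] bond c/1=1/100: DF=(465663/500000 − 1/100·(0.961700+0.955200+0.931800))/(1+1/100) = 8939/10000 ≈ 0.893900
step 5 [5y] swap r/1=1387/46039: DF=(1 − 1387/46039·(0.961700+0.955200+0.931800+0.893900))/(1+1387/46039) = 8613/10000 ≈ 0.861300
step 6 [6y] swap r/1=1680/54359: DF=(1 − 1680/54359·(0.961700+0.955200+0.931800+0.893900+0.861300))/(1+1680/54359) = 104/125 ≈ 0.832000
step 7 [7y] zero: DF = P = 8247/10000 ≈ 0.824700
step 8 [8y] bond c/1=31/400: DF=(2654741/2000000 − 31/400·(0.961700+0.955200+0.931800+0.893900+0.861300+0.832000+0.824700))/(1+31/400) = 977/1250 ≈ 0.781600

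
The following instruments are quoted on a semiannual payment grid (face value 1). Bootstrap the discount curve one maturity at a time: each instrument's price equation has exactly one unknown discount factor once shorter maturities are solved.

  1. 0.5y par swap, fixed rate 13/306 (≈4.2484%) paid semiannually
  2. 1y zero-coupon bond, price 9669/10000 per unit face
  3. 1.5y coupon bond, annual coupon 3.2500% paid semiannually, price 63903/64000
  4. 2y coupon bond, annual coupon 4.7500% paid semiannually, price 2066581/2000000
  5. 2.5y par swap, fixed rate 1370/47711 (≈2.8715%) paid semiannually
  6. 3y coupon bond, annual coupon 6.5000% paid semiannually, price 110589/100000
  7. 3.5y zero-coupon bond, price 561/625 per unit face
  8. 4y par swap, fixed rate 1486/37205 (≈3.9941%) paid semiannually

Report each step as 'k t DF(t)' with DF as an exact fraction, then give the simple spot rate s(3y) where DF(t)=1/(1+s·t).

1 1/2 612/625
2 1 9669/10000
3 3/2 4757/5000
4 2 9421/10000
5 5/2 1863/2000
6 3 9209/10000
7 7/2 561/625
8 4 4257/5000
s(3y) = (1/(9209/10000) − 1)/(3) = 791/27627 ≈ 2.8631%

step 1 [0.5y] swap r/2=13/612: DF=(1 − 13/612·(0))/(1+13/612) = 612/625 ≈ 0.979200
step 2 [1y] zero: DF = P = 9669/10000 ≈ 0.966900
step 3 [1.5y] bond c/2=13/800: DF=(63903/64000 − 13/800·(0.979200+0.966900))/(1+13/800) = 4757/5000 ≈ 0.951400
step 4 [2y] bond c/2=19/800: DF=(2066581/2000000 − 19/800·(0.979200+0.966900+0.951400))/(1+19/800) = 9421/10000 ≈ 0.942100
step 5 [2.5y] swap r/2=685/47711: DF=(1 − 685/47711·(0.979200+0.966900+0.951400+0.942100))/(1+685/47711) = 1863/2000 ≈ 0.931500
step 6 [3y] bond c/2=13/400: DF=(110589/100000 − 13/400·(0.979200+0.966900+0.951400+0.942100+0.931500))/(1+13/400) = 9209/10000 ≈ 0.920900
step 7 [3.5y] zero: DF = P = 561/625 ≈ 0.897600
step 8 [4y] swap r/2=743/37205: DF=(1 − 743/37205·(0.979200+0.966900+0.951400+0.942100+0.931500+0.920900+0.897600))/(1+743/37205) = 4257/5000 ≈ 0.851400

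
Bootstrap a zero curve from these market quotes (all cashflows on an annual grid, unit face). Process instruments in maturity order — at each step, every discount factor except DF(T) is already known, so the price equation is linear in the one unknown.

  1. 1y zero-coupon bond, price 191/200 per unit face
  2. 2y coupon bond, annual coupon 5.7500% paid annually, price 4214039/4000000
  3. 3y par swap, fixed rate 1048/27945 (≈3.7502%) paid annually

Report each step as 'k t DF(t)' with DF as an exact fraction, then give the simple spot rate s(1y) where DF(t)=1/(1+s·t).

1 1 191/200
2 2 9443/10000
3 3 1119/1250
s(1y) = (1/(191/200) − 1)/(1) = 9/191 ≈ 4.7120%

step 1 [1y] zero: DF = P = 191/200 ≈ 0.955000
step 2 [2y] bond c/1=23/400: DF=(4214039/4000000 − 23/400·(0.955000))/(1+23/400) = 9443/10000 ≈ 0.944300
step 3 [3y] swap r/1=1048/27945: DF=(1 − 1048/27945·(0.955000+0.944300))/(1+1048/27945) = 1119/1250 ≈ 0.895200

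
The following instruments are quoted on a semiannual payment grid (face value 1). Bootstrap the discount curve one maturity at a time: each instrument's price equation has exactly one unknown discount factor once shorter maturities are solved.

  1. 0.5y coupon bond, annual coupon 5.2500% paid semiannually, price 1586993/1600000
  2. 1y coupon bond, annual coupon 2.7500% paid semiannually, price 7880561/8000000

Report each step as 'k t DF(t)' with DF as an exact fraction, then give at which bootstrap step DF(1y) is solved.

step 1 [0.5y] bond c/2=21/800: DF=(1586993/1600000 − 21/800·(0))/(1+21/800) = 1933/2000 ≈ 0.966500
step 2 [1y] bond c/2=11/800: DF=(7880561/8000000 − 11/800·(0.966500))/(1+11/800) = 4793/5000 ≈ 0.958600

1 1/2 1933/2000
2 1 4793/5000
DF(1y) is solved at step 2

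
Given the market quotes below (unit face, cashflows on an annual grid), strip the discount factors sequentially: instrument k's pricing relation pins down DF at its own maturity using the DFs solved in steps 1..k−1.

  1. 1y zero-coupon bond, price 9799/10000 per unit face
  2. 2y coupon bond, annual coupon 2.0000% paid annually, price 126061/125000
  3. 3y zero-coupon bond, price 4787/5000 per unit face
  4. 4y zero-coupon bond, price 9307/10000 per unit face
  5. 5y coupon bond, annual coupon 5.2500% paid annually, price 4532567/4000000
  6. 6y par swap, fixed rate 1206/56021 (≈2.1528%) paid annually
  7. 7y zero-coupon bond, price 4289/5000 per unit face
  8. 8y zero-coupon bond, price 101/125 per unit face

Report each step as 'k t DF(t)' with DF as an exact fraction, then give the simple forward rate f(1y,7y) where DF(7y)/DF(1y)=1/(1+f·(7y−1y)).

1 1 9799/10000
2 2 1939/2000
3 3 4787/5000
4 4 9307/10000
5 5 2213/2500
6 6 4397/5000
7 7 4289/5000
8 8 101/125
f(1y,7y) = ((9799/10000)/(4289/5000) − 1)/(6) = 407/17156 ≈ 2.3723%

step 1 [1y] zero: DF = P = 9799/10000 ≈ 0.979900
step 2 [2y] bond c/1=1/50: DF=(126061/125000 − 1/50·(0.979900))/(1+1/50) = 1939/2000 ≈ 0.969500
step 3 [3y] zero: DF = P = 4787/5000 ≈ 0.957400
step 4 [4y] zero: DF = P = 9307/10000 ≈ 0.930700
step 5 [5y] bond c/1=21/400: DF=(4532567/4000000 − 21/400·(0.979900+0.969500+0.957400+0.930700))/(1+21/400) = 2213/2500 ≈ 0.885200
step 6 [6y] swap r/1=1206/56021: DF=(1 − 1206/56021·(0.979900+0.969500+0.957400+0.930700+0.885200))/(1+1206/56021) = 4397/5000 ≈ 0.879400
step 7 [7y] zero: DF = P = 4289/5000 ≈ 0.857800
step 8 [8y] zero: DF = P = 101/125 ≈ 0.808000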